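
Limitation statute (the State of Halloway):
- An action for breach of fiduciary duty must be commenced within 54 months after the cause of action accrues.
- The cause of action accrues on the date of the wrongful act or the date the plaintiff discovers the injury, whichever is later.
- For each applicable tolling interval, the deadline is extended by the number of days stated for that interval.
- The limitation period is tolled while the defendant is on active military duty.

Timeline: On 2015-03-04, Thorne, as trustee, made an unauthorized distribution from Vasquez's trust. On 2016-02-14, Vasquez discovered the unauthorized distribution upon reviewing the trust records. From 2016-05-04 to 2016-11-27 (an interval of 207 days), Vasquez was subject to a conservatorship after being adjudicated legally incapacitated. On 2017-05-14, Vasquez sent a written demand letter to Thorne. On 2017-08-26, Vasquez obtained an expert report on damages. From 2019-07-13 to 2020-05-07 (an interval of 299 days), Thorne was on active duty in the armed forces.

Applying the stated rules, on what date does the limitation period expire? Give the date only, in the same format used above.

2021-06-09

Because discovery on 2016-02-14 post-dates the 2015-03-04 act, accrual under the later-of rule falls on 2016-02-14.
54 months from 2016-02-14 is 2020-08-14.
Because the defendant's active military service ran from 2019-07-13 to 2020-05-07, the deadline is extended by 299 days to 2021-06-09.
No stated provision tolls the period for the plaintiff's incapacity, so the interval from 2016-05-04 to 2016-11-27 has no effect on the deadline.
The other events in the timeline have no effect on the limitation period under the stated rules.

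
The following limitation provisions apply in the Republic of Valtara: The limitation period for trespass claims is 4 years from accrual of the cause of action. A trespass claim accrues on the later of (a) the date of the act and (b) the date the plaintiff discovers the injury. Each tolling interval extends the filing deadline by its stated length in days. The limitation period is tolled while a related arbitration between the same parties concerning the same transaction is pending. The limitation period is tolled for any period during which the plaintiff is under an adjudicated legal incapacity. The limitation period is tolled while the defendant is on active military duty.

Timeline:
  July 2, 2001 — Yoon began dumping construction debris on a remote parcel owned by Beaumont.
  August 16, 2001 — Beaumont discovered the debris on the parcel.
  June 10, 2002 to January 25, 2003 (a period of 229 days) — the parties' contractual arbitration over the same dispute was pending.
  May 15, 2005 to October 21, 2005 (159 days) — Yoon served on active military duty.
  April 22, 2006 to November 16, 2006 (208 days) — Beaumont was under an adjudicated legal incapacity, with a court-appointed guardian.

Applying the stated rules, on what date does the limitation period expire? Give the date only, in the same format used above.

April 4, 2007

Taking the later of the act (July 2, 2001) and discovery (August 16, 2001), the claim accrued on August 16, 2001.
Adding the 4 years base period to August 16, 2001 gives a deadline of August 16, 2005, before any tolling.
Because the pending related arbitration ran from June 10, 2002 to January 25, 2003, the deadline is extended by 229 days to April 2, 2006.
The defendant's active military service from May 15, 2005 to October 21, 2005 tolled the period for 159 days, extending the deadline to September 8, 2006.
The plaintiff's legal incapacity from April 22, 2006 to November 16, 2006 tolled the period for 208 days, extending the deadline to April 4, 2007.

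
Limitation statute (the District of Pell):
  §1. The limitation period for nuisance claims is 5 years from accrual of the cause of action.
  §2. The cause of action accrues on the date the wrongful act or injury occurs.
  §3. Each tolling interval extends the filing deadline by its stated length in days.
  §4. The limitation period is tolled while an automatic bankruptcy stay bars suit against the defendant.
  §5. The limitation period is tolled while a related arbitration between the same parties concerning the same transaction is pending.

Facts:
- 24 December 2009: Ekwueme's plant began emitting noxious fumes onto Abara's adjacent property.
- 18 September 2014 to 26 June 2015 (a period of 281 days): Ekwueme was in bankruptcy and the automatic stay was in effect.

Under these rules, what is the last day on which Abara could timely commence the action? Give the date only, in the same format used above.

The cause of action accrued on 24 December 2009, the date of the act.
5 years from 24 December 2009 is 24 December 2014.
The automatic bankruptcy stay from 18 September 2014 to 26 June 2015 tolled the period for 281 days, extending the deadline to 1 October 2015.

1 October 2015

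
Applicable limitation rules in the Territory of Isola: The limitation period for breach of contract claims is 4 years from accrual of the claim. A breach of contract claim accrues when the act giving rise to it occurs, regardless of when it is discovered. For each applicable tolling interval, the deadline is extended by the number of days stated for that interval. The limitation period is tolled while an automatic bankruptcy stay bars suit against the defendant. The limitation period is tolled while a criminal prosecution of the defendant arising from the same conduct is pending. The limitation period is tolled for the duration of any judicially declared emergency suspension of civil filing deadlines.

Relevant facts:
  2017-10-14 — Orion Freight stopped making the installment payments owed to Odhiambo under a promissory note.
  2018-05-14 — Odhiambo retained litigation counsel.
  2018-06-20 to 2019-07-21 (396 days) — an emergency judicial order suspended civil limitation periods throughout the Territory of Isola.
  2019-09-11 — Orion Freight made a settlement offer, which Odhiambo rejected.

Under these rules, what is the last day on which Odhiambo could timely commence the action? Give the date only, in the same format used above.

2022-11-14

The limitation period began to run on 2017-10-14.
The untolled deadline — 4 years after 2017-10-14 — is 2021-10-14.
Because the emergency suspension of filing deadlines ran from 2018-06-20 to 2019-07-21, the deadline is extended by 396 days to 2022-11-14.
Nothing else in the chronology tolls or restarts the period.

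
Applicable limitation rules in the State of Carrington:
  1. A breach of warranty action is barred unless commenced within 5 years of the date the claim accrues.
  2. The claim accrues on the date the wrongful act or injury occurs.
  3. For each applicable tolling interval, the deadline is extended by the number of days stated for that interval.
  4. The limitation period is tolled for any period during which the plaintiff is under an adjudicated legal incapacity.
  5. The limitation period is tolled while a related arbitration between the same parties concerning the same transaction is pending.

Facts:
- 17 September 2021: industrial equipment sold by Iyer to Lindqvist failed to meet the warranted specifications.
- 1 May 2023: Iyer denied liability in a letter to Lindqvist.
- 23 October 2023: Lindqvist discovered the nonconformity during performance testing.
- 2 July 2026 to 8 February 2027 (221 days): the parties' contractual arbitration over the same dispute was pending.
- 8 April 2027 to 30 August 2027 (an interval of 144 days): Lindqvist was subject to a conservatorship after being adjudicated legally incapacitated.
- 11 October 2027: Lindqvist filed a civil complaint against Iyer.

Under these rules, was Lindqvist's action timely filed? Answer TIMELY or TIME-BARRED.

The claim accrued on 17 September 2021, when the wrongful act occurred; under the stated occurrence rule the 23 October 2023 discovery does not delay accrual.
Adding the 5 years base period to 17 September 2021 gives a deadline of 17 September 2026, before any tolling.
The period was tolled for 221 days by the pending related arbitration (2 July 2026 to 8 February 2027), pushing the deadline to 26 April 2027.
The plaintiff's legal incapacity from 8 April 2027 to 30 August 2027 tolled the period for 144 days, extending the deadline to 17 September 2027.
Nothing else in the chronology tolls or restarts the period.
Lindqvist filed on 11 October 2027, after the 17 September 2027 deadline, so the action is time-barred.

TIME-BARRED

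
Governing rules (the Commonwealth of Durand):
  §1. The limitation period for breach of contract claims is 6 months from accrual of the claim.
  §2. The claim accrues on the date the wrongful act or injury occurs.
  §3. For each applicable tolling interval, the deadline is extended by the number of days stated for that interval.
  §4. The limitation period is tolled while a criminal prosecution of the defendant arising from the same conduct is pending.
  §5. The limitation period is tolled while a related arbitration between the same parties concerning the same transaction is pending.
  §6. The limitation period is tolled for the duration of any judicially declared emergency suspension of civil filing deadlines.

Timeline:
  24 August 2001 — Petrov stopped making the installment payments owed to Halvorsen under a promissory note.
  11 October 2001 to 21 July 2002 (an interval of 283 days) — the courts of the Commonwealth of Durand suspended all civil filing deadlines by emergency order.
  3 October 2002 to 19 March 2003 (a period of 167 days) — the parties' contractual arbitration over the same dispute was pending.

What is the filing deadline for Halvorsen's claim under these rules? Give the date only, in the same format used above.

20 May 2003

The claim accrued on 24 August 2001, the date of the act.
6 months from 24 August 2001 is 24 February 2002.
Because the emergency suspension of filing deadlines ran from 11 October 2001 to 21 July 2002, the deadline is extended by 283 days to 4 December 2002.
The pending related arbitration from 3 October 2002 to 19 March 2003 tolled the period for 167 days, extending the deadline to 20 May 2003.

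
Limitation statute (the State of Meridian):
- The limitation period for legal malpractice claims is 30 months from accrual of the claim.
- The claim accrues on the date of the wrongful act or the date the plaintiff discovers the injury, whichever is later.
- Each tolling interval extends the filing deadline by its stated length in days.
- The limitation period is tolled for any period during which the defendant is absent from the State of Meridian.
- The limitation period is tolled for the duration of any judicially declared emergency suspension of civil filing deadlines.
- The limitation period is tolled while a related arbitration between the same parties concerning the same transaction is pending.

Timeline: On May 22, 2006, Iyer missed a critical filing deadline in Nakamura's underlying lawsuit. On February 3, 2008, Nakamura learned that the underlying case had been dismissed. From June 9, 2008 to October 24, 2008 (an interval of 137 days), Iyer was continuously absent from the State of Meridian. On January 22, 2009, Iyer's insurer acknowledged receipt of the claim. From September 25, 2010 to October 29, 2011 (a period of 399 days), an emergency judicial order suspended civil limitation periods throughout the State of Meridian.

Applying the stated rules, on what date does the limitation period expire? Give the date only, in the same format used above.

January 21, 2012

The claim accrued on February 3, 2008 — the later of the May 22, 2006 act and the February 3, 2008 discovery.
30 months from February 3, 2008 is August 3, 2010.
The period was tolled for 137 days by the defendant's absence from the jurisdiction (June 9, 2008 to October 24, 2008), pushing the deadline to December 18, 2010.
Because the emergency suspension of filing deadlines ran from September 25, 2010 to October 29, 2011, the deadline is extended by 399 days to January 21, 2012.
The other events in the timeline have no effect on the limitation period under the stated rules.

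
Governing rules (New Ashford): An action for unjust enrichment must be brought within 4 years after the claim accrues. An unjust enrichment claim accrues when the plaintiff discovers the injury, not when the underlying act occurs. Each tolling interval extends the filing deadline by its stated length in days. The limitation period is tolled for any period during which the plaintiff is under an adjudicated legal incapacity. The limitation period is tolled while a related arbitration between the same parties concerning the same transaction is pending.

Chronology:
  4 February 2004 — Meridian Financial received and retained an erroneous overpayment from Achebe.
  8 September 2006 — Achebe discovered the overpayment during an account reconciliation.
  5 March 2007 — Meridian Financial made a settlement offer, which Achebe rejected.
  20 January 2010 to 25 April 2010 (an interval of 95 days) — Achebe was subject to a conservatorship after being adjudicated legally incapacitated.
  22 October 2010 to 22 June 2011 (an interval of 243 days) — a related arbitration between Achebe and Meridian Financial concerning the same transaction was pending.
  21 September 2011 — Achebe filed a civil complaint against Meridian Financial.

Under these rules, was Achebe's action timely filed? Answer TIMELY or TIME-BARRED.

TIME-BARRED

Under the discovery rule, the claim accrued on 8 September 2006, when Achebe discovered the injury — not on the 4 February 2004 date of the underlying act.
The untolled deadline — 4 years after 8 September 2006 — is 8 September 2010.
The period was tolled for 95 days by the plaintiff's legal incapacity (20 January 2010 to 25 April 2010), pushing the deadline to 12 December 2010.
Because the pending related arbitration ran from 22 October 2010 to 22 June 2011, the deadline is extended by 243 days to 12 August 2011.
None of the other events listed affects the running of the period under the stated rules.
Achebe filed on 21 September 2011, after the 12 August 2011 deadline, so the action is time-barred.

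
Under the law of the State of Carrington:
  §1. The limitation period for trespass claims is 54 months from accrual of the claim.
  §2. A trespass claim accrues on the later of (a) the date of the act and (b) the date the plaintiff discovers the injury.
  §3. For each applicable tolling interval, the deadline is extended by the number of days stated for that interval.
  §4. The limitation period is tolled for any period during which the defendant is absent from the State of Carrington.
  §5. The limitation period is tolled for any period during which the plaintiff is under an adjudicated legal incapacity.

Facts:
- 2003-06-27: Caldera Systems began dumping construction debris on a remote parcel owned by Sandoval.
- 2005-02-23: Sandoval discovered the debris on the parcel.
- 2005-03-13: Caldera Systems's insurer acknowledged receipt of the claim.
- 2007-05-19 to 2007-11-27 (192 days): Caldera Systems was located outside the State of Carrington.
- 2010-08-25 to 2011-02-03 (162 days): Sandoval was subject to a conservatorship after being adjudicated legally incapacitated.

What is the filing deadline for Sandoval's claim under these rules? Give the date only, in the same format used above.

2010-03-03

The claim accrued on 2005-02-23 — the later of the 2003-06-27 act and the 2005-02-23 discovery.
Adding the 54 months base period to 2005-02-23 gives a deadline of 2009-08-23, before any tolling.
Because the defendant's absence from the jurisdiction ran from 2007-05-19 to 2007-11-27, the deadline is extended by 192 days to 2010-03-03.
The plaintiff's legal incapacity starting 2010-08-25 came too late — the period had run on 2010-03-03 — and so does not extend the deadline.
Nothing else in the chronology tolls or restarts the period.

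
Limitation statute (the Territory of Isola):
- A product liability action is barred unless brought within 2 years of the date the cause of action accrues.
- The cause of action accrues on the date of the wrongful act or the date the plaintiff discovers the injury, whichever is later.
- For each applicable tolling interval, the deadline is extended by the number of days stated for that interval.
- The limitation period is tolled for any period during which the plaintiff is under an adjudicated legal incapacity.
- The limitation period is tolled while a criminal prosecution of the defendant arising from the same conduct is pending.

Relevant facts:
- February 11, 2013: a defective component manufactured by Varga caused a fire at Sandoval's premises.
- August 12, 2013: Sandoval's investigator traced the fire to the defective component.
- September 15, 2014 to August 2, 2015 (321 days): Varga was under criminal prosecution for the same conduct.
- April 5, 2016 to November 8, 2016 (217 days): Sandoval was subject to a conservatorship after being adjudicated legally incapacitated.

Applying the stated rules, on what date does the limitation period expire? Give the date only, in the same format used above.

January 31, 2017

Because discovery on August 12, 2013 post-dates the February 11, 2013 act, accrual under the later-of rule falls on August 12, 2013.
Adding the 2 years base period to August 12, 2013 gives a deadline of August 12, 2015, before any tolling.
Because the pending criminal prosecution ran from September 15, 2014 to August 2, 2015, the deadline is extended by 321 days to June 28, 2016.
The plaintiff's legal incapacity from April 5, 2016 to November 8, 2016 tolled the period for 217 days, extending the deadline to January 31, 2017.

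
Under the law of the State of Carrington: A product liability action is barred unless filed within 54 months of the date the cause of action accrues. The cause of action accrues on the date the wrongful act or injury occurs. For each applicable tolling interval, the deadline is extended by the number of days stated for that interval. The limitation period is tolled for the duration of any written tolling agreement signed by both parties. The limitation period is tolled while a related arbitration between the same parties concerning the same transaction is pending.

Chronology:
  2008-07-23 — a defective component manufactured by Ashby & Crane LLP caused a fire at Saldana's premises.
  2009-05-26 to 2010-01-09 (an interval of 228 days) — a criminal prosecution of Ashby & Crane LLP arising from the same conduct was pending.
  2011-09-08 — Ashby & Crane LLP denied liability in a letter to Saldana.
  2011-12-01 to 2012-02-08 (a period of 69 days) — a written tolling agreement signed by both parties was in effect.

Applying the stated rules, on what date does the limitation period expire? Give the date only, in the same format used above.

2013-04-02

The limitation period began to run on 2008-07-23.
Adding the 54 months base period to 2008-07-23 gives a deadline of 2013-01-23, before any tolling.
The period was tolled for 69 days by the written tolling agreement (2011-12-01 to 2012-02-08), pushing the deadline to 2013-04-02.
The pending criminal prosecution from 2009-05-26 to 2010-01-09 does not toll the period, because no stated rule makes a criminal prosecution a tolling event.
Nothing else in the chronology tolls or restarts the period.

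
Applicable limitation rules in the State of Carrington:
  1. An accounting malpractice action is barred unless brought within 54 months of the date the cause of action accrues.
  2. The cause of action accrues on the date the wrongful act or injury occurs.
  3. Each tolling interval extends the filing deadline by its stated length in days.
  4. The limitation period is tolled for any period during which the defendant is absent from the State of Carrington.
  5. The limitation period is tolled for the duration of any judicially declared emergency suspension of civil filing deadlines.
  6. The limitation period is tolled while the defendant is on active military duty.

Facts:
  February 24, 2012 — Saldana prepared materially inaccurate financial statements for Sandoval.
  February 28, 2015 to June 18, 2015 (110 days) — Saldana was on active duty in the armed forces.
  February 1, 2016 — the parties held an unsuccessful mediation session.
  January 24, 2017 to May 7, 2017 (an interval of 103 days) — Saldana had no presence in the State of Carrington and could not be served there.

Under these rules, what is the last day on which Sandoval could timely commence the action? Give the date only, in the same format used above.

December 12, 2016

The cause of action accrued on February 24, 2012, the date of the act.
54 months from February 24, 2012 is August 24, 2016.
The defendant's active military service from February 28, 2015 to June 18, 2015 tolled the period for 110 days, extending the deadline to December 12, 2016.
The defendant's absence from the jurisdiction starting January 24, 2017 came too late — the period had run on December 12, 2016 — and so does not extend the deadline.
None of the other events listed affects the running of the period under the stated rules.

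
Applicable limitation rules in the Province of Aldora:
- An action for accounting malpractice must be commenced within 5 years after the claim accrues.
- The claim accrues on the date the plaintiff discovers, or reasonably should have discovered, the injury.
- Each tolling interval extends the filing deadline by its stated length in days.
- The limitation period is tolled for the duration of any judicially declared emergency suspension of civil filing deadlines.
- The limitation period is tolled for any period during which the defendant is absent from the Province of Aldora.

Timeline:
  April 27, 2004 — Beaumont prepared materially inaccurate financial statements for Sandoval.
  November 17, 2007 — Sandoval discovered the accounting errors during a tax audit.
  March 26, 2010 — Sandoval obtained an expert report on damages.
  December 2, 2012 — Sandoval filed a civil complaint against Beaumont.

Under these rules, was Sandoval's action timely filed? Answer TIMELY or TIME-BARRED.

The claim did not accrue until Sandoval discovered the injury on November 17, 2007; the April 27, 2004 act date does not start the clock under the stated rule.
The untolled deadline — 5 years after November 17, 2007 — is November 17, 2012.
None of the other events listed affects the running of the period under the stated rules.
Filing on December 2, 2012 missed the November 17, 2012 deadline — the action is time-barred.

TIME-BARRED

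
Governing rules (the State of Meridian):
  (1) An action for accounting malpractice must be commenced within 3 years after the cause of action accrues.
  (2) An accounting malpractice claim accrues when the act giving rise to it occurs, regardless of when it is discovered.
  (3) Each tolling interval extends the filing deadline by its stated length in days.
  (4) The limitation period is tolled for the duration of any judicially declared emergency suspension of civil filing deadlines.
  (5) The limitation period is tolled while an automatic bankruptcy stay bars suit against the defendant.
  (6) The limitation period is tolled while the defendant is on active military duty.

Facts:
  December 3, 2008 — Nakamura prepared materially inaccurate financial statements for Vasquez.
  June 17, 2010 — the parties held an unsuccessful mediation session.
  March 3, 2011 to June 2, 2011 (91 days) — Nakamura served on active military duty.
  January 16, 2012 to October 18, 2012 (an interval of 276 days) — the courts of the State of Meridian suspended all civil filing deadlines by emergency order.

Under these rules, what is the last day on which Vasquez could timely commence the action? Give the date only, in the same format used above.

December 4, 2012

The claim accrued on December 3, 2008, when the wrongful act occurred.
Adding the 3 years base period to December 3, 2008 gives a deadline of December 3, 2011, before any tolling.
The period was tolled for 91 days by the defendant's active military service (March 3, 2011 to June 2, 2011), pushing the deadline to March 3, 2012.
The period was tolled for 276 days by the emergency suspension of filing deadlines (January 16, 2012 to October 18, 2012), pushing the deadline to December 4, 2012.
None of the other events listed affects the running of the period under the stated rules.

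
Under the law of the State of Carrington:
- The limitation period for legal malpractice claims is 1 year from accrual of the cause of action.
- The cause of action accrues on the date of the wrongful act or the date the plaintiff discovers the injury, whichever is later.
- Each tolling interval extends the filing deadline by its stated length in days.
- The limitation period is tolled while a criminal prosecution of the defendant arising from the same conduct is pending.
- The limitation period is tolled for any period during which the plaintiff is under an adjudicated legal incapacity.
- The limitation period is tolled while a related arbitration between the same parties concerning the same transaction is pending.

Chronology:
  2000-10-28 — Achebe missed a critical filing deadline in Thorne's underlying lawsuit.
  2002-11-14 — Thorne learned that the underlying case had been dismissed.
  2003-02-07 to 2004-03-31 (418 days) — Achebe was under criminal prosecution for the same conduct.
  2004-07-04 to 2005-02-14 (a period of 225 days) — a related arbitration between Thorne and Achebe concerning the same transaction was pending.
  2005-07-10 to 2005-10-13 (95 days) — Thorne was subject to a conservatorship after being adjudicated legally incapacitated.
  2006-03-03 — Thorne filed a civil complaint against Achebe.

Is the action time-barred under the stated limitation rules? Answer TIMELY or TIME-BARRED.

TIME-BARRED

The claim accrued on 2002-11-14 — the later of the 2000-10-28 act and the 2002-11-14 discovery.
Adding the 1 year base period to 2002-11-14 gives a deadline of 2003-11-14, before any tolling.
The pending criminal prosecution from 2003-02-07 to 2004-03-31 tolled the period for 418 days, extending the deadline to 2005-01-05.
Because the pending related arbitration ran from 2004-07-04 to 2005-02-14, the deadline is extended by 225 days to 2005-08-18.
The plaintiff's legal incapacity from 2005-07-10 to 2005-10-13 tolled the period for 95 days, extending the deadline to 2005-11-21.
Thorne filed on 2006-03-03, after the 2005-11-21 deadline, so the action is time-barred.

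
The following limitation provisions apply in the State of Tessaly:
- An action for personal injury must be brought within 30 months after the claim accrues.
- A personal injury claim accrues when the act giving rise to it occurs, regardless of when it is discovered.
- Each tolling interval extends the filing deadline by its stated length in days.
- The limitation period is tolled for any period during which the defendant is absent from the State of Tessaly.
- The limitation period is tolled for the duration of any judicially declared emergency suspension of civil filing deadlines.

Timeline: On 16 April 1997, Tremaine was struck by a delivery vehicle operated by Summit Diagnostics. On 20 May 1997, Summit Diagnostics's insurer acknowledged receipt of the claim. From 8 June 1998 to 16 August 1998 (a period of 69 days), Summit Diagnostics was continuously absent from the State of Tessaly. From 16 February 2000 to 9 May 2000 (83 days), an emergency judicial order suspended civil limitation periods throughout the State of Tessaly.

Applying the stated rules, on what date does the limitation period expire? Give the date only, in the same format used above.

The limitation period began to run on 16 April 1997.
30 months from 16 April 1997 is 16 October 1999.
The period was tolled for 69 days by the defendant's absence from the jurisdiction (8 June 1998 to 16 August 1998), pushing the deadline to 24 December 1999.
The emergency suspension of filing deadlines from 16 February 2000 to 9 May 2000 began after the period had already run on 24 December 1999, so it has no tolling effect.
Nothing else in the chronology tolls or restarts the period.

24 December 1999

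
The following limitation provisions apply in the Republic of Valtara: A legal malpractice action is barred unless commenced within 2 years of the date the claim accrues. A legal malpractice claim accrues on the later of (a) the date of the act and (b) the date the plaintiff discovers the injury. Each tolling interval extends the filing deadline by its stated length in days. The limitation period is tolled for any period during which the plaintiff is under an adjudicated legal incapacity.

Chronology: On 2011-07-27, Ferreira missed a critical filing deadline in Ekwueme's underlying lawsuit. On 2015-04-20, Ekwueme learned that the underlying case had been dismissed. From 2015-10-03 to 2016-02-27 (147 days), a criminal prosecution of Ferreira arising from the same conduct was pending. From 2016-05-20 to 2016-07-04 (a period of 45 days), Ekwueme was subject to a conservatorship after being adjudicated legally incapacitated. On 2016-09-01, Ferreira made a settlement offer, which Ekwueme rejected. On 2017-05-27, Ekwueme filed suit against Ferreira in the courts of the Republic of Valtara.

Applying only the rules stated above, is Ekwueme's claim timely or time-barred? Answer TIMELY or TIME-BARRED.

The claim accrued on 2015-04-20 — the later of the 2011-07-27 act and the 2015-04-20 discovery.
2 years from 2015-04-20 is 2017-04-20.
The plaintiff's legal incapacity from 2016-05-20 to 2016-07-04 tolled the period for 45 days, extending the deadline to 2017-06-04.
The pending criminal prosecution from 2015-10-03 to 2016-02-27 does not toll the period, because no stated rule makes a criminal prosecution a tolling event.
None of the other events listed affects the running of the period under the stated rules.
Ekwueme filed on 2017-05-27, before the 2017-06-04 deadline, so the action is timely.

TIMELY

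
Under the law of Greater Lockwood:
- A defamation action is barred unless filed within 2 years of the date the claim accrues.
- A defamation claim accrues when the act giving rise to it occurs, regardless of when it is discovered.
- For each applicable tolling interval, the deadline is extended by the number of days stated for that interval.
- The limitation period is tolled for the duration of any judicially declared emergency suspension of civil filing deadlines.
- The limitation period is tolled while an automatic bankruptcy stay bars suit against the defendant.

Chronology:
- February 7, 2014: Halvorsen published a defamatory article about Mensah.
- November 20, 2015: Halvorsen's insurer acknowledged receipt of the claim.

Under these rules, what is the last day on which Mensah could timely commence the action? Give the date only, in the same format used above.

February 7, 2016

The claim accrued on February 7, 2014, when the wrongful act occurred.
2 years from February 7, 2014 is February 7, 2016.
None of the other events listed affects the running of the period under the stated rules.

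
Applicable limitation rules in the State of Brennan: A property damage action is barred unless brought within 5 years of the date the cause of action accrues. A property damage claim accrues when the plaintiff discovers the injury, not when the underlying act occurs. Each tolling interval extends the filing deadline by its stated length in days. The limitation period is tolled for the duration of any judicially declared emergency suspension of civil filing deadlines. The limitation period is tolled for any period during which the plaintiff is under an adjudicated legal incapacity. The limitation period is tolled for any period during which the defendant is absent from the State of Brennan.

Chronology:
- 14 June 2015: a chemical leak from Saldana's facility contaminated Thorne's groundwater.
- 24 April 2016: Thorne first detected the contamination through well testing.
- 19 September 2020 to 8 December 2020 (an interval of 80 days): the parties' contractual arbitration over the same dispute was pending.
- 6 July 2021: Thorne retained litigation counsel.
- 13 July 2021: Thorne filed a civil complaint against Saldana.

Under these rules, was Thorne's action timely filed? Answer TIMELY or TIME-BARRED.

Accrual is tied to discovery, so the period began on 24 April 2016 rather than on 14 June 2015 when the act occurred.
Adding the 5 years base period to 24 April 2016 gives a deadline of 24 April 2021, before any tolling.
The pending related arbitration from 19 September 2020 to 8 December 2020 does not toll the period, because no stated rule makes a pending arbitration a tolling event.
None of the other events listed affects the running of the period under the stated rules.
Filing on 13 July 2021 missed the 24 April 2021 deadline — the action is time-barred.

TIME-BARRED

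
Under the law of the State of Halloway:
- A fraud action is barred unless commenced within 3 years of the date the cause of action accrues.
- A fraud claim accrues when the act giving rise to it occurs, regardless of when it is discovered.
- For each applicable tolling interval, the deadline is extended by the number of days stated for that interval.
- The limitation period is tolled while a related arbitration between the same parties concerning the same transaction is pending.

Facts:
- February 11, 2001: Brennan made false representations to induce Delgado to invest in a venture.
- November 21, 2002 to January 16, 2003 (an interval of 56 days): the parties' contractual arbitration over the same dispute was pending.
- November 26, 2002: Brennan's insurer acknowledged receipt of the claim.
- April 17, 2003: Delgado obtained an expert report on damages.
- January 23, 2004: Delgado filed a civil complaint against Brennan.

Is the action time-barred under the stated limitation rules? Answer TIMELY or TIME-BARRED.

The limitation period began to run on February 11, 2001.
Adding the 3 years base period to February 11, 2001 gives a deadline of February 11, 2004, before any tolling.
Because the pending related arbitration ran from November 21, 2002 to January 16, 2003, the deadline is extended by 56 days to April 7, 2004.
The other events in the timeline have no effect on the limitation period under the stated rules.
Filing on January 23, 2004 beat the April 7, 2004 deadline — the action is timely.

TIMELY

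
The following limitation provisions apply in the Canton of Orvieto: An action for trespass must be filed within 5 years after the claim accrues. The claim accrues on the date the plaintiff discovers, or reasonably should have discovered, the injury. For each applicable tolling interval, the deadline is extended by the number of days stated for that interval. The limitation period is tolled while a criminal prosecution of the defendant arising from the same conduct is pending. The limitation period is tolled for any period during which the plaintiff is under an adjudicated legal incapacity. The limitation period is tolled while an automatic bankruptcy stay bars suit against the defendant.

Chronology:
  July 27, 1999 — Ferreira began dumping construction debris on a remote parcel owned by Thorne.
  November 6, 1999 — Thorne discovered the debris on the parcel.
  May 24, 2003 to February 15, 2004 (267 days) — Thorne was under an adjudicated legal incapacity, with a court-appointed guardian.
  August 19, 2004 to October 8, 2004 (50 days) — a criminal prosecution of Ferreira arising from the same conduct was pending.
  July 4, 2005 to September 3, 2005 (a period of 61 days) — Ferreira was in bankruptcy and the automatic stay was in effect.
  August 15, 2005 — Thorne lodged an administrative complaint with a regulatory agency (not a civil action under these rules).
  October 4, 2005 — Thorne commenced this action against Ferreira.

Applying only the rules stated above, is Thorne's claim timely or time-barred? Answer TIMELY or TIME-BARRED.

Under the discovery rule, the claim accrued on November 6, 1999, when Thorne discovered the injury — not on the July 27, 1999 date of the underlying act.
5 years from November 6, 1999 is November 6, 2004.
Because the plaintiff's legal incapacity ran from May 24, 2003 to February 15, 2004, the deadline is extended by 267 days to July 31, 2005.
The pending criminal prosecution from August 19, 2004 to October 8, 2004 tolled the period for 50 days, extending the deadline to September 19, 2005.
Because the automatic bankruptcy stay ran from July 4, 2005 to September 3, 2005, the deadline is extended by 61 days to November 19, 2005.
The other events in the timeline have no effect on the limitation period under the stated rules.
Filing on October 4, 2005 beat the November 19, 2005 deadline — the action is timely.

TIMELY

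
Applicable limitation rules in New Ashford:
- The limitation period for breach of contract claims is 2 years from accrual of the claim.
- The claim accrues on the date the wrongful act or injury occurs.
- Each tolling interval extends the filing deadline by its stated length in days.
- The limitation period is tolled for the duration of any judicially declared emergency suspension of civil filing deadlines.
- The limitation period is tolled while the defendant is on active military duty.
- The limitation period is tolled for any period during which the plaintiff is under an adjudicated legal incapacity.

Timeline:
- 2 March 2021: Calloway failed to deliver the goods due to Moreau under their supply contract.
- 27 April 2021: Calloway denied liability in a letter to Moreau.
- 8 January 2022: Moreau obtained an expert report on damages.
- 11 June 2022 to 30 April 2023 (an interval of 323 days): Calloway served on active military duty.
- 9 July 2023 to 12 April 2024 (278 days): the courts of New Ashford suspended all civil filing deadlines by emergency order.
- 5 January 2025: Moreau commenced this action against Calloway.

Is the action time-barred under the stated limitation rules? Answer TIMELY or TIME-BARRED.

The claim accrued on 2 March 2021, the date of the act.
The untolled deadline — 2 years after 2 March 2021 — is 2 March 2023.
The period was tolled for 323 days by the defendant's active military service (11 June 2022 to 30 April 2023), pushing the deadline to 19 January 2024.
The emergency suspension of filing deadlines from 9 July 2023 to 12 April 2024 tolled the period for 278 days, extending the deadline to 23 October 2024.
None of the other events listed affects the running of the period under the stated rules.
The 5 January 2025 filing falls after the 23 October 2024 deadline; the claim is time-barred.

TIME-BARRED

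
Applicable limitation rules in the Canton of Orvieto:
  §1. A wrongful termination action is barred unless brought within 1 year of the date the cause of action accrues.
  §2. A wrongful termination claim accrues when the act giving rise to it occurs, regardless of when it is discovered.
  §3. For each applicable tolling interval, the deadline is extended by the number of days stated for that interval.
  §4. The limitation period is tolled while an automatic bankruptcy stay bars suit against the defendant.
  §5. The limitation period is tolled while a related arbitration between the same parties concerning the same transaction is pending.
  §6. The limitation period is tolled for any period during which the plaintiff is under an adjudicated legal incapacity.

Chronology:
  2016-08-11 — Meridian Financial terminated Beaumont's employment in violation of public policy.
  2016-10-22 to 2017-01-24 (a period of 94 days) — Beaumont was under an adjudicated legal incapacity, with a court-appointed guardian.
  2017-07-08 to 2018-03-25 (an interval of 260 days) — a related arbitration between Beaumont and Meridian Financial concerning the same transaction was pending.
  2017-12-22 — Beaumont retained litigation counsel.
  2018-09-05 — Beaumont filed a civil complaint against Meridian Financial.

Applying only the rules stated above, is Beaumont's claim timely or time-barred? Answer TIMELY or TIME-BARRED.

TIME-BARRED

The cause of action accrued on 2016-08-11, the date of the act.
1 year from 2016-08-11 is 2017-08-11.
The plaintiff's legal incapacity from 2016-10-22 to 2017-01-24 tolled the period for 94 days, extending the deadline to 2017-11-13.
The pending related arbitration from 2017-07-08 to 2018-03-25 tolled the period for 260 days, extending the deadline to 2018-07-31.
Nothing else in the chronology tolls or restarts the period.
Beaumont filed on 2018-09-05, after the 2018-07-31 deadline, so the action is time-barred.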